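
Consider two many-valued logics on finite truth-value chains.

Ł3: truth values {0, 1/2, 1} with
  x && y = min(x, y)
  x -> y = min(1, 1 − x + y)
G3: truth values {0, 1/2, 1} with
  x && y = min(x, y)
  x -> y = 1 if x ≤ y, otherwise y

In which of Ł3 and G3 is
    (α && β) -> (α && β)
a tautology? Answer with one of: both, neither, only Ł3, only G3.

both

In Ł3: every assignment gives 1 — tautology.
In G3: every assignment gives 1 — tautology.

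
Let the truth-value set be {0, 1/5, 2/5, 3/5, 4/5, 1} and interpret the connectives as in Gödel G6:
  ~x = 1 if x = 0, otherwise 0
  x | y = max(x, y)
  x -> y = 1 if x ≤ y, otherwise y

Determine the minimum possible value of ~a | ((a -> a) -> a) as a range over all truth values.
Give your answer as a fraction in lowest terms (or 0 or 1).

Take a = 1/5:
~a = ~1/5 = 0
a -> a = 1/5 -> 1/5 = 1
(a -> a) -> a = 1 -> 1/5 = 1/5
~a | ((a -> a) -> a) = 0 | 1/5 = 1/5
No assignment yields a value below 1/5, so this is the minimum.

1/5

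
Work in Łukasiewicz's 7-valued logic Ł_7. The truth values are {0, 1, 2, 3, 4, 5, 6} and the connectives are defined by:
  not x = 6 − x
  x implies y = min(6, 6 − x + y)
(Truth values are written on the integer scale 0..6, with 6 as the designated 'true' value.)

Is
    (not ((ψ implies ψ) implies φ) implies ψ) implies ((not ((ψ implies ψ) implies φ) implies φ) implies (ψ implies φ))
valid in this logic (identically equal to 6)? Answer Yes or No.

Counterexample: take φ = 1, ψ = 6.
ψ implies ψ = 6 implies 6 = 6
(ψ implies ψ) implies φ = 6 implies 1 = 1
not ((ψ implies ψ) implies φ) = not 1 = 5
not ((ψ implies ψ) implies φ) implies ψ = 5 implies 6 = 6
ψ implies ψ = 6 implies 6 = 6
(ψ implies ψ) implies φ = 6 implies 1 = 1
not ((ψ implies ψ) implies φ) = not 1 = 5
not ((ψ implies ψ) implies φ) implies φ = 5 implies 1 = 2
ψ implies φ = 6 implies 1 = 1
(not ((ψ implies ψ) implies φ) implies φ) implies (ψ implies φ) = 2 implies 1 = 5
(not ((ψ implies ψ) implies φ) implies ψ) implies ((not ((ψ implies ψ) implies φ) implies φ) implies (ψ implies φ)) = 6 implies 5 = 5
This gives 5 ≠ 6.

No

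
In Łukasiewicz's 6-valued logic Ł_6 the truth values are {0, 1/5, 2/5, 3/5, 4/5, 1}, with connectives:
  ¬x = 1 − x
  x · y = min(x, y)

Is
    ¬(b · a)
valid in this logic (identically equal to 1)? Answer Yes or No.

No

Counterexample: take a = 1/5, b = 1/5.
b · a = 1/5 · 1/5 = 1/5
¬(b · a) = ¬1/5 = 4/5
This gives 4/5 ≠ 1.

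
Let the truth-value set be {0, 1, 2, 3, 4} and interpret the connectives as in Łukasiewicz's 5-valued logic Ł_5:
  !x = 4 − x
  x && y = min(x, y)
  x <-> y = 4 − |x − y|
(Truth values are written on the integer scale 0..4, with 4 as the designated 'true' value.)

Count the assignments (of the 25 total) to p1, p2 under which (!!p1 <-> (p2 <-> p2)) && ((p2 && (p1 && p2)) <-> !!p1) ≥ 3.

value 4: 1 assignment (counts)
value 3: 4 assignments (counts)
value 2: 7 assignments
value 1: 7 assignments
value 0: 6 assignments
So 5 of the 25 assignments meet the threshold.

5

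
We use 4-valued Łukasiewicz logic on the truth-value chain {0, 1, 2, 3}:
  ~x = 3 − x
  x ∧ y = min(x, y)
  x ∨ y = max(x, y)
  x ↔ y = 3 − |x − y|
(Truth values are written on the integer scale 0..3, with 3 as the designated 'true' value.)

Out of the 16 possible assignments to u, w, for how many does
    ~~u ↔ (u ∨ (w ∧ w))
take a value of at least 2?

u = 0, w = 0 ↦ 3  ≥
u = 0, w = 1 ↦ 2  ≥
u = 0, w = 2 ↦ 1  <
u = 0, w = 3 ↦ 0  <
u = 1, w = 0 ↦ 3  ≥
u = 1, w = 1 ↦ 3  ≥
u = 1, w = 2 ↦ 2  ≥
u = 1, w = 3 ↦ 1  <
u = 2, w = 0 ↦ 3  ≥
u = 2, w = 1 ↦ 3  ≥
u = 2, w = 2 ↦ 3  ≥
u = 2, w = 3 ↦ 2  ≥
u = 3, w = 0 ↦ 3  ≥
u = 3, w = 1 ↦ 3  ≥
u = 3, w = 2 ↦ 3  ≥
u = 3, w = 3 ↦ 3  ≥
So 13 of the 16 assignments meet the threshold.

13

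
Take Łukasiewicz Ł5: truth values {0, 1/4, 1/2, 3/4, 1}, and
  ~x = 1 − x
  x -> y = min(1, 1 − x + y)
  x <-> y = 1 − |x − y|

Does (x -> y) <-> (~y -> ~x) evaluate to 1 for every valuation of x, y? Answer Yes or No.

At x = 3/4, y = 0, for instance:
x -> y = 3/4 -> 0 = 1/4
~y = ~0 = 1
~x = ~3/4 = 1/4
~y -> ~x = 1 -> 1/4 = 1/4
(x -> y) <-> (~y -> ~x) = 1/4 <-> 1/4 = 1
and checking the remaining 24 assignments likewise gives ≥ 1 in every case.

Yes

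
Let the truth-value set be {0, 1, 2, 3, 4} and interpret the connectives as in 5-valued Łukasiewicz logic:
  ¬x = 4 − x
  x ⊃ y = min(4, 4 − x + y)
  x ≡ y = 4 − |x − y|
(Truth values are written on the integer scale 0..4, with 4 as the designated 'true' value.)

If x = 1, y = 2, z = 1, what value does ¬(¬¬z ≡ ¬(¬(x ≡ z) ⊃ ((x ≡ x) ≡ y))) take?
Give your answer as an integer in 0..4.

¬z = ¬1 = 3
¬¬z = ¬3 = 1
x ≡ z = 1 ≡ 1 = 4
¬(x ≡ z) = ¬4 = 0
x ≡ x = 1 ≡ 1 = 4
(x ≡ x) ≡ y = 4 ≡ 2 = 2
¬(x ≡ z) ⊃ ((x ≡ x) ≡ y) = 0 ⊃ 2 = 4
¬(¬(x ≡ z) ⊃ ((x ≡ x) ≡ y)) = ¬4 = 0
¬¬z ≡ ¬(¬(x ≡ z) ⊃ ((x ≡ x) ≡ y)) = 1 ≡ 0 = 3
¬(¬¬z ≡ ¬(¬(x ≡ z) ⊃ ((x ≡ x) ≡ y))) = ¬3 = 1

1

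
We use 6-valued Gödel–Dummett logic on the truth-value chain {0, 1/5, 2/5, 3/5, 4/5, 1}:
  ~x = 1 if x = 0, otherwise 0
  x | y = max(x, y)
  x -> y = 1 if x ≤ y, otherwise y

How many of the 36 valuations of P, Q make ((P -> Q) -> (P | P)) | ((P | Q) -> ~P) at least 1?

value 1: 22 assignments (counts)
value 4/5: 2 assignments
value 3/5: 3 assignments
value 2/5: 4 assignments
value 1/5: 5 assignments
So 22 of the 36 assignments meet the threshold.

22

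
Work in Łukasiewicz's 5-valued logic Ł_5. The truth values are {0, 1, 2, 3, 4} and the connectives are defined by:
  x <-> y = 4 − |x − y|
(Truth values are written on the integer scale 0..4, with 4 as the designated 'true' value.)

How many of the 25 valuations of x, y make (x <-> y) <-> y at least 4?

7

value 4: 7 assignments (counts)
value 3: 7 assignments
value 2: 6 assignments
value 1: 3 assignments
value 0: 2 assignments
So 7 of the 25 assignments meet the threshold.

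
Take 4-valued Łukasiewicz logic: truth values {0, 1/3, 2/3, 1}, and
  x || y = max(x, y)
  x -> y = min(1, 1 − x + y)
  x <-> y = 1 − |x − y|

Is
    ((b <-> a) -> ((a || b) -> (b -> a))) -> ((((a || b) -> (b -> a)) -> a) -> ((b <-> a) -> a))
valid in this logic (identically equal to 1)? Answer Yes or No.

a = 0, b = 0 ↦ 1
a = 0, b = 1/3 ↦ 1
a = 0, b = 2/3 ↦ 1
a = 0, b = 1 ↦ 1
a = 1/3, b = 0 ↦ 1
a = 1/3, b = 1/3 ↦ 1
a = 1/3, b = 2/3 ↦ 1
a = 1/3, b = 1 ↦ 1
a = 2/3, b = 0 ↦ 1
a = 2/3, b = 1/3 ↦ 1
a = 2/3, b = 2/3 ↦ 1
a = 2/3, b = 1 ↦ 1
a = 1, b = 0 ↦ 1
a = 1, b = 1/3 ↦ 1
a = 1, b = 2/3 ↦ 1
a = 1, b = 1 ↦ 1
Every assignment gives a value ≥ 1.

Yes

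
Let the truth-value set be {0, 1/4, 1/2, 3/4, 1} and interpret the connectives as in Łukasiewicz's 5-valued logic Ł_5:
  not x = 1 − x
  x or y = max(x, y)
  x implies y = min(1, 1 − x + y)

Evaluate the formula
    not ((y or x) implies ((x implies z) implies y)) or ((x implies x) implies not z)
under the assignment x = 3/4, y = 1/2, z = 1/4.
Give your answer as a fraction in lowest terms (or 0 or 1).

y or x = 1/2 or 3/4 = 3/4
x implies z = 3/4 implies 1/4 = 1/2
(x implies z) implies y = 1/2 implies 1/2 = 1
(y or x) implies ((x implies z) implies y) = 3/4 implies 1 = 1
not ((y or x) implies ((x implies z) implies y)) = not 1 = 0
x implies x = 3/4 implies 3/4 = 1
not z = not 1/4 = 3/4
(x implies x) implies not z = 1 implies 3/4 = 3/4
not ((y or x) implies ((x implies z) implies y)) or ((x implies x) implies not z) = 0 or 3/4 = 3/4

3/4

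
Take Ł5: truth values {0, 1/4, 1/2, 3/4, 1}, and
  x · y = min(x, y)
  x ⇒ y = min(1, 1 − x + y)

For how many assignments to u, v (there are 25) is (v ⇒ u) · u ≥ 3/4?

10

value 1: 5 assignments (counts)
value 3/4: 5 assignments (counts)
value 1/2: 5 assignments
value 1/4: 5 assignments
value 0: 5 assignments
So 10 of the 25 assignments meet the threshold.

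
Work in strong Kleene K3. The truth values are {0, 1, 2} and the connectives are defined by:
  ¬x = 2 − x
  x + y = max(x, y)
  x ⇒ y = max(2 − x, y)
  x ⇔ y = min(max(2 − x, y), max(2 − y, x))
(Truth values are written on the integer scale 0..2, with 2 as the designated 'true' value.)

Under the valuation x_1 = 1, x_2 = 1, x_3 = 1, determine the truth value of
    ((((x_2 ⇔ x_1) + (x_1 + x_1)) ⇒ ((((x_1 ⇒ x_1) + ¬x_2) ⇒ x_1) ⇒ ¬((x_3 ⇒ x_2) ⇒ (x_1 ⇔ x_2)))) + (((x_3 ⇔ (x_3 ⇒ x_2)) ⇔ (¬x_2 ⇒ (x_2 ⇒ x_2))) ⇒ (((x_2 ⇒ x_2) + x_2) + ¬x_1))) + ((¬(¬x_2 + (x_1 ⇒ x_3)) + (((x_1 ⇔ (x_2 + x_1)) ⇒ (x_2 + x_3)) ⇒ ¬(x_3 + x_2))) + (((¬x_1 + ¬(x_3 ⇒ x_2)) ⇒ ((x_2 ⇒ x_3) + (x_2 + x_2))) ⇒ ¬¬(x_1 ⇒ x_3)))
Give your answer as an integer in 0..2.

1

x_2 ⇔ x_1 = 1 ⇔ 1 = 1
x_1 + x_1 = 1 + 1 = 1
(x_2 ⇔ x_1) + (x_1 + x_1) = 1 + 1 = 1
x_1 ⇒ x_1 = 1 ⇒ 1 = 1
¬x_2 = ¬1 = 1
(x_1 ⇒ x_1) + ¬x_2 = 1 + 1 = 1
((x_1 ⇒ x_1) + ¬x_2) ⇒ x_1 = 1 ⇒ 1 = 1
x_3 ⇒ x_2 = 1 ⇒ 1 = 1
x_1 ⇔ x_2 = 1 ⇔ 1 = 1
(x_3 ⇒ x_2) ⇒ (x_1 ⇔ x_2) = 1 ⇒ 1 = 1
¬((x_3 ⇒ x_2) ⇒ (x_1 ⇔ x_2)) = ¬1 = 1
(((x_1 ⇒ x_1) + ¬x_2) ⇒ x_1) ⇒ ¬((x_3 ⇒ x_2) ⇒ (x_1 ⇔ x_2)) = 1 ⇒ 1 = 1
((x_2 ⇔ x_1) + (x_1 + x_1)) ⇒ ((((x_1 ⇒ x_1) + ¬x_2) ⇒ x_1) ⇒ ¬((x_3 ⇒ x_2) ⇒ (x_1 ⇔ x_2))) = 1 ⇒ 1 = 1
x_3 ⇒ x_2 = 1 ⇒ 1 = 1
x_3 ⇔ (x_3 ⇒ x_2) = 1 ⇔ 1 = 1
¬x_2 = ¬1 = 1
x_2 ⇒ x_2 = 1 ⇒ 1 = 1
¬x_2 ⇒ (x_2 ⇒ x_2) = 1 ⇒ 1 = 1
(x_3 ⇔ (x_3 ⇒ x_2)) ⇔ (¬x_2 ⇒ (x_2 ⇒ x_2)) = 1 ⇔ 1 = 1
x_2 ⇒ x_2 = 1 ⇒ 1 = 1
(x_2 ⇒ x_2) + x_2 = 1 + 1 = 1
¬x_1 = ¬1 = 1
((x_2 ⇒ x_2) + x_2) + ¬x_1 = 1 + 1 = 1
((x_3 ⇔ (x_3 ⇒ x_2)) ⇔ (¬x_2 ⇒ (x_2 ⇒ x_2))) ⇒ (((x_2 ⇒ x_2) + x_2) + ¬x_1) = 1 ⇒ 1 = 1
(((x_2 ⇔ x_1) + (x_1 + x_1)) ⇒ ((((x_1 ⇒ x_1) + ¬x_2) ⇒ x_1) ⇒ ¬((x_3 ⇒ x_2) ⇒ (x_1 ⇔ x_2)))) + (((x_3 ⇔ (x_3 ⇒ x_2)) ⇔ (¬x_2 ⇒ (x_2 ⇒ x_2))) ⇒ (((x_2 ⇒ x_2) + x_2) + ¬x_1)) = 1 + 1 = 1
¬x_2 = ¬1 = 1
x_1 ⇒ x_3 = 1 ⇒ 1 = 1
¬x_2 + (x_1 ⇒ x_3) = 1 + 1 = 1
¬(¬x_2 + (x_1 ⇒ x_3)) = ¬1 = 1
x_2 + x_1 = 1 + 1 = 1
x_1 ⇔ (x_2 + x_1) = 1 ⇔ 1 = 1
x_2 + x_3 = 1 + 1 = 1
(x_1 ⇔ (x_2 + x_1)) ⇒ (x_2 + x_3) = 1 ⇒ 1 = 1
x_3 + x_2 = 1 + 1 = 1
¬(x_3 + x_2) = ¬1 = 1
((x_1 ⇔ (x_2 + x_1)) ⇒ (x_2 + x_3)) ⇒ ¬(x_3 + x_2) = 1 ⇒ 1 = 1
¬(¬x_2 + (x_1 ⇒ x_3)) + (((x_1 ⇔ (x_2 + x_1)) ⇒ (x_2 + x_3)) ⇒ ¬(x_3 + x_2)) = 1 + 1 = 1
¬x_1 = ¬1 = 1
x_3 ⇒ x_2 = 1 ⇒ 1 = 1
¬(x_3 ⇒ x_2) = ¬1 = 1
¬x_1 + ¬(x_3 ⇒ x_2) = 1 + 1 = 1
x_2 ⇒ x_3 = 1 ⇒ 1 = 1
x_2 + x_2 = 1 + 1 = 1
(x_2 ⇒ x_3) + (x_2 + x_2) = 1 + 1 = 1
(¬x_1 + ¬(x_3 ⇒ x_2)) ⇒ ((x_2 ⇒ x_3) + (x_2 + x_2)) = 1 ⇒ 1 = 1
x_1 ⇒ x_3 = 1 ⇒ 1 = 1
¬(x_1 ⇒ x_3) = ¬1 = 1
¬¬(x_1 ⇒ x_3) = ¬1 = 1
((¬x_1 + ¬(x_3 ⇒ x_2)) ⇒ ((x_2 ⇒ x_3) + (x_2 + x_2))) ⇒ ¬¬(x_1 ⇒ x_3) = 1 ⇒ 1 = 1
(¬(¬x_2 + (x_1 ⇒ x_3)) + (((x_1 ⇔ (x_2 + x_1)) ⇒ (x_2 + x_3)) ⇒ ¬(x_3 + x_2))) + (((¬x_1 + ¬(x_3 ⇒ x_2)) ⇒ ((x_2 ⇒ x_3) + (x_2 + x_2))) ⇒ ¬¬(x_1 ⇒ x_3)) = 1 + 1 = 1
((((x_2 ⇔ x_1) + (x_1 + x_1)) ⇒ ((((x_1 ⇒ x_1) + ¬x_2) ⇒ x_1) ⇒ ¬((x_3 ⇒ x_2) ⇒ (x_1 ⇔ x_2)))) + (((x_3 ⇔ (x_3 ⇒ x_2)) ⇔ (¬x_2 ⇒ (x_2 ⇒ x_2))) ⇒ (((x_2 ⇒ x_2) + x_2) + ¬x_1))) + ((¬(¬x_2 + (x_1 ⇒ x_3)) + (((x_1 ⇔ (x_2 + x_1)) ⇒ (x_2 + x_3)) ⇒ ¬(x_3 + x_2))) + (((¬x_1 + ¬(x_3 ⇒ x_2)) ⇒ ((x_2 ⇒ x_3) + (x_2 + x_2))) ⇒ ¬¬(x_1 ⇒ x_3))) = 1 + 1 = 1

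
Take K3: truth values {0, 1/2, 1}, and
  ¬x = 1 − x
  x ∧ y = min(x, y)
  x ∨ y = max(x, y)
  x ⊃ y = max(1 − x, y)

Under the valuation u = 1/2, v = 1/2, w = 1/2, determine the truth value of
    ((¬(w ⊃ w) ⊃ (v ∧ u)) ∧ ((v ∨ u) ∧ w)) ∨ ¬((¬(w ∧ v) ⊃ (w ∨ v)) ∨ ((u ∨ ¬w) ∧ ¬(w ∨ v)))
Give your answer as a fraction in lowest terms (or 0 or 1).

w ⊃ w = 1/2 ⊃ 1/2 = 1/2
¬(w ⊃ w) = ¬1/2 = 1/2
v ∧ u = 1/2 ∧ 1/2 = 1/2
¬(w ⊃ w) ⊃ (v ∧ u) = 1/2 ⊃ 1/2 = 1/2
v ∨ u = 1/2 ∨ 1/2 = 1/2
(v ∨ u) ∧ w = 1/2 ∧ 1/2 = 1/2
(¬(w ⊃ w) ⊃ (v ∧ u)) ∧ ((v ∨ u) ∧ w) = 1/2 ∧ 1/2 = 1/2
w ∧ v = 1/2 ∧ 1/2 = 1/2
¬(w ∧ v) = ¬1/2 = 1/2
w ∨ v = 1/2 ∨ 1/2 = 1/2
¬(w ∧ v) ⊃ (w ∨ v) = 1/2 ⊃ 1/2 = 1/2
¬w = ¬1/2 = 1/2
u ∨ ¬w = 1/2 ∨ 1/2 = 1/2
w ∨ v = 1/2 ∨ 1/2 = 1/2
¬(w ∨ v) = ¬1/2 = 1/2
(u ∨ ¬w) ∧ ¬(w ∨ v) = 1/2 ∧ 1/2 = 1/2
(¬(w ∧ v) ⊃ (w ∨ v)) ∨ ((u ∨ ¬w) ∧ ¬(w ∨ v)) = 1/2 ∨ 1/2 = 1/2
¬((¬(w ∧ v) ⊃ (w ∨ v)) ∨ ((u ∨ ¬w) ∧ ¬(w ∨ v))) = ¬1/2 = 1/2
((¬(w ⊃ w) ⊃ (v ∧ u)) ∧ ((v ∨ u) ∧ w)) ∨ ¬((¬(w ∧ v) ⊃ (w ∨ v)) ∨ ((u ∨ ¬w) ∧ ¬(w ∨ v))) = 1/2 ∨ 1/2 = 1/2

1/2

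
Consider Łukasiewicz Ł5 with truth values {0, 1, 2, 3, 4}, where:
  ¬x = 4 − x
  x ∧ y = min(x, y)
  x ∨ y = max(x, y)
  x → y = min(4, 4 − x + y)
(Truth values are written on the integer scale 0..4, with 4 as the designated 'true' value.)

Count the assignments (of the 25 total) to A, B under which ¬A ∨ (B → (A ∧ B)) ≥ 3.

value 4: 19 assignments (counts)
value 3: 5 assignments (counts)
value 2: 1 assignment
So 24 of the 25 assignments meet the threshold.

24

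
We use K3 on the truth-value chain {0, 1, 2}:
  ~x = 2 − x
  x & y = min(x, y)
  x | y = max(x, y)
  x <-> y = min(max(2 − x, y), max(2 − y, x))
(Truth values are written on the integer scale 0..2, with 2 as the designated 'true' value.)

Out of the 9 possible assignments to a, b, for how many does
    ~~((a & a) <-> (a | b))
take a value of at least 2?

4

a = 0, b = 0 ↦ 2  ≥
a = 0, b = 1 ↦ 1  <
a = 0, b = 2 ↦ 0  <
a = 1, b = 0 ↦ 1  <
a = 1, b = 1 ↦ 1  <
a = 1, b = 2 ↦ 1  <
a = 2, b = 0 ↦ 2  ≥
a = 2, b = 1 ↦ 2  ≥
a = 2, b = 2 ↦ 2  ≥
So 4 of the 9 assignments meet the threshold.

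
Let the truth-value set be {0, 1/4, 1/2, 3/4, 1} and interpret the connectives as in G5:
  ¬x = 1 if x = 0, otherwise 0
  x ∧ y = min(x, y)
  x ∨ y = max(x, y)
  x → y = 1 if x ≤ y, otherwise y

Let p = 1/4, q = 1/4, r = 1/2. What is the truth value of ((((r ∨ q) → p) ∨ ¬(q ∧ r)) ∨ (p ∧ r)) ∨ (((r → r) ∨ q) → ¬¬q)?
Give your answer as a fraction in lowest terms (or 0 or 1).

r ∨ q = 1/2 ∨ 1/4 = 1/2
(r ∨ q) → p = 1/2 → 1/4 = 1/4
q ∧ r = 1/4 ∧ 1/2 = 1/4
¬(q ∧ r) = ¬1/4 = 0
((r ∨ q) → p) ∨ ¬(q ∧ r) = 1/4 ∨ 0 = 1/4
p ∧ r = 1/4 ∧ 1/2 = 1/4
(((r ∨ q) → p) ∨ ¬(q ∧ r)) ∨ (p ∧ r) = 1/4 ∨ 1/4 = 1/4
r → r = 1/2 → 1/2 = 1
(r → r) ∨ q = 1 ∨ 1/4 = 1
¬q = ¬1/4 = 0
¬¬q = ¬0 = 1
((r → r) ∨ q) → ¬¬q = 1 → 1 = 1
((((r ∨ q) → p) ∨ ¬(q ∧ r)) ∨ (p ∧ r)) ∨ (((r → r) ∨ q) → ¬¬q) = 1/4 ∨ 1 = 1

1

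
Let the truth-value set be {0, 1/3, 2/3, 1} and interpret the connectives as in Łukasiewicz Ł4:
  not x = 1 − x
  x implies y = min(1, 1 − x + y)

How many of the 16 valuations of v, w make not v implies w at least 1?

10

v = 0, w = 0 ↦ 0  <
v = 0, w = 1/3 ↦ 1/3  <
v = 0, w = 2/3 ↦ 2/3  <
v = 0, w = 1 ↦ 1  ≥
v = 1/3, w = 0 ↦ 1/3  <
v = 1/3, w = 1/3 ↦ 2/3  <
v = 1/3, w = 2/3 ↦ 1  ≥
v = 1/3, w = 1 ↦ 1  ≥
v = 2/3, w = 0 ↦ 2/3  <
v = 2/3, w = 1/3 ↦ 1  ≥
v = 2/3, w = 2/3 ↦ 1  ≥
v = 2/3, w = 1 ↦ 1  ≥
v = 1, w = 0 ↦ 1  ≥
v = 1, w = 1/3 ↦ 1  ≥
v = 1, w = 2/3 ↦ 1  ≥
v = 1, w = 1 ↦ 1  ≥
So 10 of the 16 assignments meet the threshold.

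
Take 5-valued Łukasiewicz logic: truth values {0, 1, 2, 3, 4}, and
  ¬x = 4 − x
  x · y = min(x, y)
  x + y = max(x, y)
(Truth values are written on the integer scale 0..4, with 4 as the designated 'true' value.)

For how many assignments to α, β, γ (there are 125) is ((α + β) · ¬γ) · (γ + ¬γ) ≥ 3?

32

value 4: 9 assignments (counts)
value 3: 23 assignments (counts)
value 2: 31 assignments
value 1: 33 assignments
value 0: 29 assignments
So 32 of the 125 assignments meet the threshold.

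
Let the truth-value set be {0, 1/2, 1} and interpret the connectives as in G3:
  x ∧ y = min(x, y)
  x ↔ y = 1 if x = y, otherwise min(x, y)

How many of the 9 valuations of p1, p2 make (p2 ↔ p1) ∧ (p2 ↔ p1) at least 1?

p1 = 0, p2 = 0 ↦ 1  ≥
p1 = 0, p2 = 1/2 ↦ 0  <
p1 = 0, p2 = 1 ↦ 0  <
p1 = 1/2, p2 = 0 ↦ 0  <
p1 = 1/2, p2 = 1/2 ↦ 1  ≥
p1 = 1/2, p2 = 1 ↦ 1/2  <
p1 = 1, p2 = 0 ↦ 0  <
p1 = 1, p2 = 1/2 ↦ 1/2  <
p1 = 1, p2 = 1 ↦ 1  ≥
So 3 of the 9 assignments meet the threshold.

3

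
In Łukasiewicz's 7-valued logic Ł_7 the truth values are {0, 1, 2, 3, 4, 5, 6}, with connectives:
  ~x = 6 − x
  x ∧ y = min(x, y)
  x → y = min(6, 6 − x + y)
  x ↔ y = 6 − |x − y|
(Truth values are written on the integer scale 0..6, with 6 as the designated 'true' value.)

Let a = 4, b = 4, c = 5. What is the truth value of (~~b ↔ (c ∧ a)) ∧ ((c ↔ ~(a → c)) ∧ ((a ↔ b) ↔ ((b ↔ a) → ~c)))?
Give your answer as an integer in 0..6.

1

~b = ~4 = 2
~~b = ~2 = 4
c ∧ a = 5 ∧ 4 = 4
~~b ↔ (c ∧ a) = 4 ↔ 4 = 6
a → c = 4 → 5 = 6
~(a → c) = ~6 = 0
c ↔ ~(a → c) = 5 ↔ 0 = 1
a ↔ b = 4 ↔ 4 = 6
b ↔ a = 4 ↔ 4 = 6
~c = ~5 = 1
(b ↔ a) → ~c = 6 → 1 = 1
(a ↔ b) ↔ ((b ↔ a) → ~c) = 6 ↔ 1 = 1
(c ↔ ~(a → c)) ∧ ((a ↔ b) ↔ ((b ↔ a) → ~c)) = 1 ∧ 1 = 1
(~~b ↔ (c ∧ a)) ∧ ((c ↔ ~(a → c)) ∧ ((a ↔ b) ↔ ((b ↔ a) → ~c))) = 6 ∧ 1 = 1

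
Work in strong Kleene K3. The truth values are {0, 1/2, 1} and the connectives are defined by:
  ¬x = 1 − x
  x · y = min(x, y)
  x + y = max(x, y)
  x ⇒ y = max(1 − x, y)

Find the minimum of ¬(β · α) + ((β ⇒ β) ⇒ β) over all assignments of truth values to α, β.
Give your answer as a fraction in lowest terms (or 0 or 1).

Take α = 1/2, β = 1/2:
β · α = 1/2 · 1/2 = 1/2
¬(β · α) = ¬1/2 = 1/2
β ⇒ β = 1/2 ⇒ 1/2 = 1/2
(β ⇒ β) ⇒ β = 1/2 ⇒ 1/2 = 1/2
¬(β · α) + ((β ⇒ β) ⇒ β) = 1/2 + 1/2 = 1/2
No assignment yields a value below 1/2, so this is the minimum.

1/2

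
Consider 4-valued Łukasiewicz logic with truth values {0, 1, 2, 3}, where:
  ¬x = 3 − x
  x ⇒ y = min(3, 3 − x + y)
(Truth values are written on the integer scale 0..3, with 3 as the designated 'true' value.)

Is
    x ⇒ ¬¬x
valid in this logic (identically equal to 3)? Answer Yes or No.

Yes

x = 0 ↦ 3
x = 1 ↦ 3
x = 2 ↦ 3
x = 3 ↦ 3
Every assignment gives a value ≥ 3.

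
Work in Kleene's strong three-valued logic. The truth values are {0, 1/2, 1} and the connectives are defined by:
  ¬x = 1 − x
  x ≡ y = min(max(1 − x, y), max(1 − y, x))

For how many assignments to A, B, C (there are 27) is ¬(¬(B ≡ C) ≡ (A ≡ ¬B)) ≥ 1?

value 1: 4 assignments (counts)
value 1/2: 19 assignments
value 0: 4 assignments
So 4 of the 27 assignments meet the threshold.

4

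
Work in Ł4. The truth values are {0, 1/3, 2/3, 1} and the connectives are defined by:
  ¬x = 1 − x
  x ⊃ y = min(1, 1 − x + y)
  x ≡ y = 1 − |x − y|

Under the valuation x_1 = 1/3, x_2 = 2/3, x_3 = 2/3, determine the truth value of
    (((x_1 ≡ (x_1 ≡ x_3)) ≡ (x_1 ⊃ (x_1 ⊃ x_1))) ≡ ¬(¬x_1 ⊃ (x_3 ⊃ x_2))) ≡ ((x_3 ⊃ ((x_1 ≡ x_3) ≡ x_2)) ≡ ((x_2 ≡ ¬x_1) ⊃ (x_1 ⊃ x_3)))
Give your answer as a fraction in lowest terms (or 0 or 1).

1/3

x_1 ≡ x_3 = 1/3 ≡ 2/3 = 2/3
x_1 ≡ (x_1 ≡ x_3) = 1/3 ≡ 2/3 = 2/3
x_1 ⊃ x_1 = 1/3 ⊃ 1/3 = 1
x_1 ⊃ (x_1 ⊃ x_1) = 1/3 ⊃ 1 = 1
(x_1 ≡ (x_1 ≡ x_3)) ≡ (x_1 ⊃ (x_1 ⊃ x_1)) = 2/3 ≡ 1 = 2/3
¬x_1 = ¬1/3 = 2/3
x_3 ⊃ x_2 = 2/3 ⊃ 2/3 = 1
¬x_1 ⊃ (x_3 ⊃ x_2) = 2/3 ⊃ 1 = 1
¬(¬x_1 ⊃ (x_3 ⊃ x_2)) = ¬1 = 0
((x_1 ≡ (x_1 ≡ x_3)) ≡ (x_1 ⊃ (x_1 ⊃ x_1))) ≡ ¬(¬x_1 ⊃ (x_3 ⊃ x_2)) = 2/3 ≡ 0 = 1/3
x_1 ≡ x_3 = 1/3 ≡ 2/3 = 2/3
(x_1 ≡ x_3) ≡ x_2 = 2/3 ≡ 2/3 = 1
x_3 ⊃ ((x_1 ≡ x_3) ≡ x_2) = 2/3 ⊃ 1 = 1
¬x_1 = ¬1/3 = 2/3
x_2 ≡ ¬x_1 = 2/3 ≡ 2/3 = 1
x_1 ⊃ x_3 = 1/3 ⊃ 2/3 = 1
(x_2 ≡ ¬x_1) ⊃ (x_1 ⊃ x_3) = 1 ⊃ 1 = 1
(x_3 ⊃ ((x_1 ≡ x_3) ≡ x_2)) ≡ ((x_2 ≡ ¬x_1) ⊃ (x_1 ⊃ x_3)) = 1 ≡ 1 = 1
(((x_1 ≡ (x_1 ≡ x_3)) ≡ (x_1 ⊃ (x_1 ⊃ x_1))) ≡ ¬(¬x_1 ⊃ (x_3 ⊃ x_2))) ≡ ((x_3 ⊃ ((x_1 ≡ x_3) ≡ x_2)) ≡ ((x_2 ≡ ¬x_1) ⊃ (x_1 ⊃ x_3))) = 1/3 ≡ 1 = 1/3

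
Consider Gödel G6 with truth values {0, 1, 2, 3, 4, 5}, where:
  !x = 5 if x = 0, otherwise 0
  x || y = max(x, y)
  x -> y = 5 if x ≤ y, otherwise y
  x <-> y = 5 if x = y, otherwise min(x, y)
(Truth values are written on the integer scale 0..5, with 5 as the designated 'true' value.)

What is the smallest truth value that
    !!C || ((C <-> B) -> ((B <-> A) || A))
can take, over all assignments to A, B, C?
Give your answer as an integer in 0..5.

Take A = 1, B = 0, C = 0:
!C = !0 = 5
!!C = !5 = 0
C <-> B = 0 <-> 0 = 5
B <-> A = 0 <-> 1 = 0
(B <-> A) || A = 0 || 1 = 1
(C <-> B) -> ((B <-> A) || A) = 5 -> 1 = 1
!!C || ((C <-> B) -> ((B <-> A) || A)) = 0 || 1 = 1
No assignment yields a value below 1, so this is the minimum.

1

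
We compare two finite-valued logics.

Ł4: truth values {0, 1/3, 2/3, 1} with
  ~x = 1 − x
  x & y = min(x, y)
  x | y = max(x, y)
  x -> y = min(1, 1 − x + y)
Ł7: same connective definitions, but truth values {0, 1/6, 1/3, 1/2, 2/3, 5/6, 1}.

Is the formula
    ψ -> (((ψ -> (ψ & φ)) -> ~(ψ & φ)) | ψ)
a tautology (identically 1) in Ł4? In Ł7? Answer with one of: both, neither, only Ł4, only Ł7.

both

In Ł4: every assignment gives 1 — tautology.
In Ł7: every assignment gives 1 — tautology.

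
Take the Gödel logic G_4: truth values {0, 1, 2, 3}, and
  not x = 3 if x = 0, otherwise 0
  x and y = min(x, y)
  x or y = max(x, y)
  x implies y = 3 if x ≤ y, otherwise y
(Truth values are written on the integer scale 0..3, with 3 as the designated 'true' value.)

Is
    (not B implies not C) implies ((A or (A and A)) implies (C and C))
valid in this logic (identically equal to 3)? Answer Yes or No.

Counterexample: take A = 1, B = 0, C = 0.
not B = not 0 = 3
not C = not 0 = 3
not B implies not C = 3 implies 3 = 3
A and A = 1 and 1 = 1
A or (A and A) = 1 or 1 = 1
C and C = 0 and 0 = 0
(A or (A and A)) implies (C and C) = 1 implies 0 = 0
(not B implies not C) implies ((A or (A and A)) implies (C and C)) = 3 implies 0 = 0
This gives 0 ≠ 3.

No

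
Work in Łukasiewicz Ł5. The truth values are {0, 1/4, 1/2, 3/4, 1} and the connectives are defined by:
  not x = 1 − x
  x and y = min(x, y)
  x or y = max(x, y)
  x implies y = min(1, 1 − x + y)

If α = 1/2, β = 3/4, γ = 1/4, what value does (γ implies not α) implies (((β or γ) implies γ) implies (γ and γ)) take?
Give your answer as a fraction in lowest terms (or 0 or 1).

3/4

not α = not 1/2 = 1/2
γ implies not α = 1/4 implies 1/2 = 1
β or γ = 3/4 or 1/4 = 3/4
(β or γ) implies γ = 3/4 implies 1/4 = 1/2
γ and γ = 1/4 and 1/4 = 1/4
((β or γ) implies γ) implies (γ and γ) = 1/2 implies 1/4 = 3/4
(γ implies not α) implies (((β or γ) implies γ) implies (γ and γ)) = 1 implies 3/4 = 3/4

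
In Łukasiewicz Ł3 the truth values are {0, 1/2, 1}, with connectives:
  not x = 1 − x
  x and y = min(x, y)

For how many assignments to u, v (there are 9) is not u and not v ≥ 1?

u = 0, v = 0 ↦ 1  ≥
u = 0, v = 1/2 ↦ 1/2  <
u = 0, v = 1 ↦ 0  <
u = 1/2, v = 0 ↦ 1/2  <
u = 1/2, v = 1/2 ↦ 1/2  <
u = 1/2, v = 1 ↦ 0  <
u = 1, v = 0 ↦ 0  <
u = 1, v = 1/2 ↦ 0  <
u = 1, v = 1 ↦ 0  <
So 1 of the 9 assignments meets the threshold.

1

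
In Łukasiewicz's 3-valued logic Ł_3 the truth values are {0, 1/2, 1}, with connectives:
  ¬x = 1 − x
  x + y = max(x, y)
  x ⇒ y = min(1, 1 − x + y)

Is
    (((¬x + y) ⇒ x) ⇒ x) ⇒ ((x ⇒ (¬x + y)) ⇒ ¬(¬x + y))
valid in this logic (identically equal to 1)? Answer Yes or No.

Counterexample: take x = 0, y = 0.
¬x = ¬0 = 1
¬x + y = 1 + 0 = 1
(¬x + y) ⇒ x = 1 ⇒ 0 = 0
((¬x + y) ⇒ x) ⇒ x = 0 ⇒ 0 = 1
¬x = ¬0 = 1
¬x + y = 1 + 0 = 1
x ⇒ (¬x + y) = 0 ⇒ 1 = 1
¬(¬x + y) = ¬1 = 0
(x ⇒ (¬x + y)) ⇒ ¬(¬x + y) = 1 ⇒ 0 = 0
(((¬x + y) ⇒ x) ⇒ x) ⇒ ((x ⇒ (¬x + y)) ⇒ ¬(¬x + y)) = 1 ⇒ 0 = 0
This gives 0 ≠ 1.

No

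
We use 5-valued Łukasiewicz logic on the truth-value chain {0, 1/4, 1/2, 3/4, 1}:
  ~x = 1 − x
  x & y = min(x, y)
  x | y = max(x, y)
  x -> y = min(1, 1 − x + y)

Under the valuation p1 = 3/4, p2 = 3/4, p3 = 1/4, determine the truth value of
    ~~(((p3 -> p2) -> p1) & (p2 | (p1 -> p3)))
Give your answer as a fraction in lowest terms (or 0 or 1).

p3 -> p2 = 1/4 -> 3/4 = 1
(p3 -> p2) -> p1 = 1 -> 3/4 = 3/4
p1 -> p3 = 3/4 -> 1/4 = 1/2
p2 | (p1 -> p3) = 3/4 | 1/2 = 3/4
((p3 -> p2) -> p1) & (p2 | (p1 -> p3)) = 3/4 & 3/4 = 3/4
~(((p3 -> p2) -> p1) & (p2 | (p1 -> p3))) = ~3/4 = 1/4
~~(((p3 -> p2) -> p1) & (p2 | (p1 -> p3))) = ~1/4 = 3/4

3/4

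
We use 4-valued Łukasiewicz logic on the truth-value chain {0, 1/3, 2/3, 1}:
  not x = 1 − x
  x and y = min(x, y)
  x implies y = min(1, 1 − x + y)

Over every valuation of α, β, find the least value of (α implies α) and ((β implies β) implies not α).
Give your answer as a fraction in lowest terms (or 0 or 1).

0

Take α = 1, β = 0:
α implies α = 1 implies 1 = 1
β implies β = 0 implies 0 = 1
not α = not 1 = 0
(β implies β) implies not α = 1 implies 0 = 0
(α implies α) and ((β implies β) implies not α) = 1 and 0 = 0
No assignment yields a value below 0, so this is the minimum.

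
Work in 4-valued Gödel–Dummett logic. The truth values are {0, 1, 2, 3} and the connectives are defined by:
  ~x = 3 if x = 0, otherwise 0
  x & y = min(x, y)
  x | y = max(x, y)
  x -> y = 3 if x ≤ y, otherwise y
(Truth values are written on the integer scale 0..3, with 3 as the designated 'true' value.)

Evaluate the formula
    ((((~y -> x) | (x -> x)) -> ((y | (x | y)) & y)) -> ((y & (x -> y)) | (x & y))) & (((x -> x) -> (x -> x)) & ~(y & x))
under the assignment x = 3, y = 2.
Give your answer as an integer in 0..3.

~y = ~2 = 0
~y -> x = 0 -> 3 = 3
x -> x = 3 -> 3 = 3
(~y -> x) | (x -> x) = 3 | 3 = 3
x | y = 3 | 2 = 3
y | (x | y) = 2 | 3 = 3
(y | (x | y)) & y = 3 & 2 = 2
((~y -> x) | (x -> x)) -> ((y | (x | y)) & y) = 3 -> 2 = 2
x -> y = 3 -> 2 = 2
y & (x -> y) = 2 & 2 = 2
x & y = 3 & 2 = 2
(y & (x -> y)) | (x & y) = 2 | 2 = 2
(((~y -> x) | (x -> x)) -> ((y | (x | y)) & y)) -> ((y & (x -> y)) | (x & y)) = 2 -> 2 = 3
x -> x = 3 -> 3 = 3
x -> x = 3 -> 3 = 3
(x -> x) -> (x -> x) = 3 -> 3 = 3
y & x = 2 & 3 = 2
~(y & x) = ~2 = 0
((x -> x) -> (x -> x)) & ~(y & x) = 3 & 0 = 0
((((~y -> x) | (x -> x)) -> ((y | (x | y)) & y)) -> ((y & (x -> y)) | (x & y))) & (((x -> x) -> (x -> x)) & ~(y & x)) = 3 & 0 = 0

0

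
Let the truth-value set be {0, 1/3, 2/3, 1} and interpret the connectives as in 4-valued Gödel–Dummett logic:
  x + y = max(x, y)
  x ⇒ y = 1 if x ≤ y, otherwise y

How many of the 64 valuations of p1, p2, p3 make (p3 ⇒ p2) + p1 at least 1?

46

value 1: 46 assignments (counts)
value 2/3: 8 assignments
value 1/3: 7 assignments
value 0: 3 assignments
So 46 of the 64 assignments meet the threshold.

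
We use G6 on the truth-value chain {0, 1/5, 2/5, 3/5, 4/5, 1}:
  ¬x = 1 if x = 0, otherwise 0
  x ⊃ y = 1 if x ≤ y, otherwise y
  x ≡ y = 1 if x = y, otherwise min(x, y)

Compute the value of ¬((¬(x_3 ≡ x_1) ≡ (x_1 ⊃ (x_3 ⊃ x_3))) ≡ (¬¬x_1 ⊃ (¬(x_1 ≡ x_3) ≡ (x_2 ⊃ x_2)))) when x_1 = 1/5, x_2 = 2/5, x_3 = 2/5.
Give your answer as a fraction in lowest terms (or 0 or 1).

0

x_3 ≡ x_1 = 2/5 ≡ 1/5 = 1/5
¬(x_3 ≡ x_1) = ¬1/5 = 0
x_3 ⊃ x_3 = 2/5 ⊃ 2/5 = 1
x_1 ⊃ (x_3 ⊃ x_3) = 1/5 ⊃ 1 = 1
¬(x_3 ≡ x_1) ≡ (x_1 ⊃ (x_3 ⊃ x_3)) = 0 ≡ 1 = 0
¬x_1 = ¬1/5 = 0
¬¬x_1 = ¬0 = 1
x_1 ≡ x_3 = 1/5 ≡ 2/5 = 1/5
¬(x_1 ≡ x_3) = ¬1/5 = 0
x_2 ⊃ x_2 = 2/5 ⊃ 2/5 = 1
¬(x_1 ≡ x_3) ≡ (x_2 ⊃ x_2) = 0 ≡ 1 = 0
¬¬x_1 ⊃ (¬(x_1 ≡ x_3) ≡ (x_2 ⊃ x_2)) = 1 ⊃ 0 = 0
(¬(x_3 ≡ x_1) ≡ (x_1 ⊃ (x_3 ⊃ x_3))) ≡ (¬¬x_1 ⊃ (¬(x_1 ≡ x_3) ≡ (x_2 ⊃ x_2))) = 0 ≡ 0 = 1
¬((¬(x_3 ≡ x_1) ≡ (x_1 ⊃ (x_3 ⊃ x_3))) ≡ (¬¬x_1 ⊃ (¬(x_1 ≡ x_3) ≡ (x_2 ⊃ x_2)))) = ¬1 = 0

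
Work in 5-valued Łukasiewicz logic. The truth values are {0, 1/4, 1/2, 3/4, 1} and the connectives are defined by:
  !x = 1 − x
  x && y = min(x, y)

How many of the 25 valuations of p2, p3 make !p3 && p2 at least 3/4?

4

value 1: 1 assignment (counts)
value 3/4: 3 assignments (counts)
value 1/2: 5 assignments
value 1/4: 7 assignments
value 0: 9 assignments
So 4 of the 25 assignments meet the threshold.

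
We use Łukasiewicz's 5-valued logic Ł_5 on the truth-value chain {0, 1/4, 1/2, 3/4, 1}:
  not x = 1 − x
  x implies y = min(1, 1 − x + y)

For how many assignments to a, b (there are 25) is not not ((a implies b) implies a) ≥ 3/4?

12

value 1: 9 assignments (counts)
value 3/4: 3 assignments (counts)
value 1/2: 4 assignments
value 1/4: 4 assignments
value 0: 5 assignments
So 12 of the 25 assignments meet the threshold.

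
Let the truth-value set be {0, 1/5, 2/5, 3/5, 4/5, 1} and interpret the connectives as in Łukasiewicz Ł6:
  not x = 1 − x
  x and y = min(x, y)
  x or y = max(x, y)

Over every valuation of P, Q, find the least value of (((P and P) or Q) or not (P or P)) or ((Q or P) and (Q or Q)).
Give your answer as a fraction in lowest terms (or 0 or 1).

Take P = 2/5, Q = 0:
P and P = 2/5 and 2/5 = 2/5
(P and P) or Q = 2/5 or 0 = 2/5
P or P = 2/5 or 2/5 = 2/5
not (P or P) = not 2/5 = 3/5
((P and P) or Q) or not (P or P) = 2/5 or 3/5 = 3/5
Q or P = 0 or 2/5 = 2/5
Q or Q = 0 or 0 = 0
(Q or P) and (Q or Q) = 2/5 and 0 = 0
(((P and P) or Q) or not (P or P)) or ((Q or P) and (Q or Q)) = 3/5 or 0 = 3/5
No assignment yields a value below 3/5, so this is the minimum.

3/5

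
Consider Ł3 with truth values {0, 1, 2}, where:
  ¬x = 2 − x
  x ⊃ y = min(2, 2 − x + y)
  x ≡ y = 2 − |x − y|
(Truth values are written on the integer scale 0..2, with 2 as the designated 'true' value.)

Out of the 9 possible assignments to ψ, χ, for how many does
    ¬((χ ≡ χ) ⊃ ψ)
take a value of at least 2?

ψ = 0, χ = 0 ↦ 2  ≥
ψ = 0, χ = 1 ↦ 2  ≥
ψ = 0, χ = 2 ↦ 2  ≥
ψ = 1, χ = 0 ↦ 1  <
ψ = 1, χ = 1 ↦ 1  <
ψ = 1, χ = 2 ↦ 1  <
ψ = 2, χ = 0 ↦ 0  <
ψ = 2, χ = 1 ↦ 0  <
ψ = 2, χ = 2 ↦ 0  <
So 3 of the 9 assignments meet the threshold.

3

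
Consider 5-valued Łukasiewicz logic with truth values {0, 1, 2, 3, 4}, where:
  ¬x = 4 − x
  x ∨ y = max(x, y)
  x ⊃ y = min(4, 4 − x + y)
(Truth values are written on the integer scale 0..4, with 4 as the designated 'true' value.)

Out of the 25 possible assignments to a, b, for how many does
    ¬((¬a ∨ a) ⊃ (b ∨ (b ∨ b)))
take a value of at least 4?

2

value 4: 2 assignments (counts)
value 3: 4 assignments
value 2: 5 assignments
value 1: 5 assignments
value 0: 9 assignments
So 2 of the 25 assignments meet the threshold.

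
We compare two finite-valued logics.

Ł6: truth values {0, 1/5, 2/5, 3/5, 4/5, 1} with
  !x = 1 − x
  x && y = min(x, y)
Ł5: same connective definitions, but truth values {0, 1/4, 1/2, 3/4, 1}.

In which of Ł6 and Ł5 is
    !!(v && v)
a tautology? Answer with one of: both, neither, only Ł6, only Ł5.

In Ł6: at v = 0 the value is 0 — not a tautology.
In Ł5: at v = 0 the value is 0 — not a tautology.

neither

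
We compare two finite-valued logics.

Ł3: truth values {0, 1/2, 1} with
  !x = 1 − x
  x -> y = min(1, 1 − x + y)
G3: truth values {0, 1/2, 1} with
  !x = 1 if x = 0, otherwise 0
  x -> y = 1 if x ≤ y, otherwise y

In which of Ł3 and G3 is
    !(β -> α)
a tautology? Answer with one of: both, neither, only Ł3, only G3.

neither

In Ł3: at α = 0, β = 0 the value is 0 — not a tautology.
In G3: at α = 0, β = 0 the value is 0 — not a tautology.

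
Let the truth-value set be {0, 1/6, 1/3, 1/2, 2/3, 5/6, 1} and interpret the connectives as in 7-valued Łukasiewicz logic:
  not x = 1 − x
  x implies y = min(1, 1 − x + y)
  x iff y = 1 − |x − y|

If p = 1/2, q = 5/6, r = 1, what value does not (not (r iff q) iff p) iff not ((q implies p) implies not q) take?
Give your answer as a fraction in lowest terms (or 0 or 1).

r iff q = 1 iff 5/6 = 5/6
not (r iff q) = not 5/6 = 1/6
not (r iff q) iff p = 1/6 iff 1/2 = 2/3
not (not (r iff q) iff p) = not 2/3 = 1/3
q implies p = 5/6 implies 1/2 = 2/3
not q = not 5/6 = 1/6
(q implies p) implies not q = 2/3 implies 1/6 = 1/2
not ((q implies p) implies not q) = not 1/2 = 1/2
not (not (r iff q) iff p) iff not ((q implies p) implies not q) = 1/3 iff 1/2 = 5/6

5/6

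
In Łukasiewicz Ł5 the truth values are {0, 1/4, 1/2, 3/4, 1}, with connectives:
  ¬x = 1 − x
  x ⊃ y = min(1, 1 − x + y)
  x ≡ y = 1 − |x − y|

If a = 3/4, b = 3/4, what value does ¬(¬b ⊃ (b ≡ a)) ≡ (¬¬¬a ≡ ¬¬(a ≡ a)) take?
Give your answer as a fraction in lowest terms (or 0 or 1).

¬b = ¬3/4 = 1/4
b ≡ a = 3/4 ≡ 3/4 = 1
¬b ⊃ (b ≡ a) = 1/4 ⊃ 1 = 1
¬(¬b ⊃ (b ≡ a)) = ¬1 = 0
¬a = ¬3/4 = 1/4
¬¬a = ¬1/4 = 3/4
¬¬¬a = ¬3/4 = 1/4
a ≡ a = 3/4 ≡ 3/4 = 1
¬(a ≡ a) = ¬1 = 0
¬¬(a ≡ a) = ¬0 = 1
¬¬¬a ≡ ¬¬(a ≡ a) = 1/4 ≡ 1 = 1/4
¬(¬b ⊃ (b ≡ a)) ≡ (¬¬¬a ≡ ¬¬(a ≡ a)) = 0 ≡ 1/4 = 3/4

3/4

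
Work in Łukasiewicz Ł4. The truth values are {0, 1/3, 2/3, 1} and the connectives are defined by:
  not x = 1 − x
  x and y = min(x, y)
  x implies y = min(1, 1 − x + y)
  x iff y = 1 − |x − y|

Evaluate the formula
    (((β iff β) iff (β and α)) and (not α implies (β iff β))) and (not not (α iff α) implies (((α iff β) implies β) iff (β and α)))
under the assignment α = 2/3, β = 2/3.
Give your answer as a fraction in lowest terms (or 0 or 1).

2/3

β iff β = 2/3 iff 2/3 = 1
β and α = 2/3 and 2/3 = 2/3
(β iff β) iff (β and α) = 1 iff 2/3 = 2/3
not α = not 2/3 = 1/3
β iff β = 2/3 iff 2/3 = 1
not α implies (β iff β) = 1/3 implies 1 = 1
((β iff β) iff (β and α)) and (not α implies (β iff β)) = 2/3 and 1 = 2/3
α iff α = 2/3 iff 2/3 = 1
not (α iff α) = not 1 = 0
not not (α iff α) = not 0 = 1
α iff β = 2/3 iff 2/3 = 1
(α iff β) implies β = 1 implies 2/3 = 2/3
β and α = 2/3 and 2/3 = 2/3
((α iff β) implies β) iff (β and α) = 2/3 iff 2/3 = 1
not not (α iff α) implies (((α iff β) implies β) iff (β and α)) = 1 implies 1 = 1
(((β iff β) iff (β and α)) and (not α implies (β iff β))) and (not not (α iff α) implies (((α iff β) implies β) iff (β and α))) = 2/3 and 1 = 2/3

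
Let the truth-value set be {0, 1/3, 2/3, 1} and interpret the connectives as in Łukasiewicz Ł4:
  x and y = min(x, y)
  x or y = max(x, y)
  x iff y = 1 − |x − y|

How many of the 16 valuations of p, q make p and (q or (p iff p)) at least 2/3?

8

p = 0, q = 0 ↦ 0  <
p = 0, q = 1/3 ↦ 0  <
p = 0, q = 2/3 ↦ 0  <
p = 0, q = 1 ↦ 0  <
p = 1/3, q = 0 ↦ 1/3  <
p = 1/3, q = 1/3 ↦ 1/3  <
p = 1/3, q = 2/3 ↦ 1/3  <
p = 1/3, q = 1 ↦ 1/3  <
p = 2/3, q = 0 ↦ 2/3  ≥
p = 2/3, q = 1/3 ↦ 2/3  ≥
p = 2/3, q = 2/3 ↦ 2/3  ≥
p = 2/3, q = 1 ↦ 2/3  ≥
p = 1, q = 0 ↦ 1  ≥
p = 1, q = 1/3 ↦ 1  ≥
p = 1, q = 2/3 ↦ 1  ≥
p = 1, q = 1 ↦ 1  ≥
So 8 of the 16 assignments meet the threshold.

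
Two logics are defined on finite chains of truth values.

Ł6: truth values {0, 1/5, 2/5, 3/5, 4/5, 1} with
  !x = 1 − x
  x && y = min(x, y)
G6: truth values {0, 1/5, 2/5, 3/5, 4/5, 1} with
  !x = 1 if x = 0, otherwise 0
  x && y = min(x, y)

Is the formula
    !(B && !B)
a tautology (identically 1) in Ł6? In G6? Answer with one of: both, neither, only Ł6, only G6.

only G6

In Ł6: at B = 1/5 the value is 4/5 — not a tautology.
In G6: every assignment gives 1 — tautology.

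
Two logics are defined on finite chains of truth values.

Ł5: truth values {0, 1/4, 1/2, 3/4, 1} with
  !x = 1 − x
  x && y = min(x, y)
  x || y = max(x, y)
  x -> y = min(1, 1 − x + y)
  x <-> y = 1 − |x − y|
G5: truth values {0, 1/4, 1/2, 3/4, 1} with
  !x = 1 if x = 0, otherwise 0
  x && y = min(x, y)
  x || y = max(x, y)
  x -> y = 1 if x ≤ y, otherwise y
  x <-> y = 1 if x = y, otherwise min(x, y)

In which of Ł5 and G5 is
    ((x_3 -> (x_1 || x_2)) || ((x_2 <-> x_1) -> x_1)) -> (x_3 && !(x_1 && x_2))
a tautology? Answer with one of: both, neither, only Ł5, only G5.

In Ł5: at x_1 = 0, x_2 = 0, x_3 = 0 the value is 0 — not a tautology.
In G5: at x_1 = 0, x_2 = 0, x_3 = 0 the value is 0 — not a tautology.

neither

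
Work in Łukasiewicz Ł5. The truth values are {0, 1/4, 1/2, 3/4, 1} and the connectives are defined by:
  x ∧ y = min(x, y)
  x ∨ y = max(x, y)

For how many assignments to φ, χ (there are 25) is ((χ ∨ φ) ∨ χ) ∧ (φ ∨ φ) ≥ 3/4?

value 1: 5 assignments (counts)
value 3/4: 5 assignments (counts)
value 1/2: 5 assignments
value 1/4: 5 assignments
value 0: 5 assignments
So 10 of the 25 assignments meet the threshold.

10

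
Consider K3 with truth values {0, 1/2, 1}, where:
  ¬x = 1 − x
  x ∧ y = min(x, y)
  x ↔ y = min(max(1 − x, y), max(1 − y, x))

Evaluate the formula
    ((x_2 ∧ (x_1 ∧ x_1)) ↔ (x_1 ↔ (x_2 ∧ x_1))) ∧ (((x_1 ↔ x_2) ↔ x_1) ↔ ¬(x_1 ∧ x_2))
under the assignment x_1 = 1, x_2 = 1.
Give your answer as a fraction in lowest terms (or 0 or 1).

x_1 ∧ x_1 = 1 ∧ 1 = 1
x_2 ∧ (x_1 ∧ x_1) = 1 ∧ 1 = 1
x_2 ∧ x_1 = 1 ∧ 1 = 1
x_1 ↔ (x_2 ∧ x_1) = 1 ↔ 1 = 1
(x_2 ∧ (x_1 ∧ x_1)) ↔ (x_1 ↔ (x_2 ∧ x_1)) = 1 ↔ 1 = 1
x_1 ↔ x_2 = 1 ↔ 1 = 1
(x_1 ↔ x_2) ↔ x_1 = 1 ↔ 1 = 1
x_1 ∧ x_2 = 1 ∧ 1 = 1
¬(x_1 ∧ x_2) = ¬1 = 0
((x_1 ↔ x_2) ↔ x_1) ↔ ¬(x_1 ∧ x_2) = 1 ↔ 0 = 0
((x_2 ∧ (x_1 ∧ x_1)) ↔ (x_1 ↔ (x_2 ∧ x_1))) ∧ (((x_1 ↔ x_2) ↔ x_1) ↔ ¬(x_1 ∧ x_2)) = 1 ∧ 0 = 0

0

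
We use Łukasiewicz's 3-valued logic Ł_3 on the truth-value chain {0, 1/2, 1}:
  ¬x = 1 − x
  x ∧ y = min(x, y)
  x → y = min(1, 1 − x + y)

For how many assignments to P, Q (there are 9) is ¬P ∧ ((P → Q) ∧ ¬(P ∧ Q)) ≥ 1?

P = 0, Q = 0 ↦ 1  ≥
P = 0, Q = 1/2 ↦ 1  ≥
P = 0, Q = 1 ↦ 1  ≥
P = 1/2, Q = 0 ↦ 1/2  <
P = 1/2, Q = 1/2 ↦ 1/2  <
P = 1/2, Q = 1 ↦ 1/2  <
P = 1, Q = 0 ↦ 0  <
P = 1, Q = 1/2 ↦ 0  <
P = 1, Q = 1 ↦ 0  <
So 3 of the 9 assignments meet the threshold.

3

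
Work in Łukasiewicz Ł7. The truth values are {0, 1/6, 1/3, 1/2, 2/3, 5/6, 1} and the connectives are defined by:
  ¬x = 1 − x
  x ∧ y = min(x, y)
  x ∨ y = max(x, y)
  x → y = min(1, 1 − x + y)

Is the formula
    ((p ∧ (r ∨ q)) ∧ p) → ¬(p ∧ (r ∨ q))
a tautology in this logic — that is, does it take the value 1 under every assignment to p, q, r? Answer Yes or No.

No

Counterexample: take p = 2/3, q = 0, r = 2/3.
r ∨ q = 2/3 ∨ 0 = 2/3
p ∧ (r ∨ q) = 2/3 ∧ 2/3 = 2/3
(p ∧ (r ∨ q)) ∧ p = 2/3 ∧ 2/3 = 2/3
¬(p ∧ (r ∨ q)) = ¬2/3 = 1/3
((p ∧ (r ∨ q)) ∧ p) → ¬(p ∧ (r ∨ q)) = 2/3 → 1/3 = 2/3
This gives 2/3 ≠ 1.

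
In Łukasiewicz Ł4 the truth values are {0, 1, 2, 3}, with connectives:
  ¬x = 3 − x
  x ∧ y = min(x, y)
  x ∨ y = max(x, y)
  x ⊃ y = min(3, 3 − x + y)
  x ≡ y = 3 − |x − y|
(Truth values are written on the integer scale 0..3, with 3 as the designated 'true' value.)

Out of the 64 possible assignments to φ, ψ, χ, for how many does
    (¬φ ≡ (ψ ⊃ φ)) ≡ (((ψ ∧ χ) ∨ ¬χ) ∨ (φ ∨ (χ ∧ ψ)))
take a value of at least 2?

38

value 3: 9 assignments (counts)
value 2: 29 assignments (counts)
value 1: 7 assignments
value 0: 19 assignments
So 38 of the 64 assignments meet the threshold.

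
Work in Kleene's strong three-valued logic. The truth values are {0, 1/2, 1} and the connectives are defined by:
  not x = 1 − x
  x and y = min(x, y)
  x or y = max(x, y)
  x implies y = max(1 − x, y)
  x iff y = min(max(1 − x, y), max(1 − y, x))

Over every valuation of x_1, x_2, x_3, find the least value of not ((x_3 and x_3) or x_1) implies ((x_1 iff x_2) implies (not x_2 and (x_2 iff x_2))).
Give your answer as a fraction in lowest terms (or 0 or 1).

Take x_1 = 0, x_2 = 1/2, x_3 = 0:
x_3 and x_3 = 0 and 0 = 0
(x_3 and x_3) or x_1 = 0 or 0 = 0
not ((x_3 and x_3) or x_1) = not 0 = 1
x_1 iff x_2 = 0 iff 1/2 = 1/2
not x_2 = not 1/2 = 1/2
x_2 iff x_2 = 1/2 iff 1/2 = 1/2
not x_2 and (x_2 iff x_2) = 1/2 and 1/2 = 1/2
(x_1 iff x_2) implies (not x_2 and (x_2 iff x_2)) = 1/2 implies 1/2 = 1/2
not ((x_3 and x_3) or x_1) implies ((x_1 iff x_2) implies (not x_2 and (x_2 iff x_2))) = 1 implies 1/2 = 1/2
No assignment yields a value below 1/2, so this is the minimum.

1/2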